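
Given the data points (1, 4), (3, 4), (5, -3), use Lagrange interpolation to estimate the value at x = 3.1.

Lagrange interpolation formula:
P(x) = Σ yᵢ × Lᵢ(x)
where Lᵢ(x) = Π_{j≠i} (x - xⱼ)/(xᵢ - xⱼ)

L_0(3.1) = (3.1 - 3)/(1 - 3) × (3.1 - 5)/(1 - 5) = -0.023750
L_1(3.1) = (3.1 - 1)/(3 - 1) × (3.1 - 5)/(3 - 5) = 0.997500
L_2(3.1) = (3.1 - 1)/(5 - 1) × (3.1 - 3)/(5 - 3) = 0.026250

P(3.1) = 4×L_0(3.1) + 4×L_1(3.1) + (-3)×L_2(3.1)
P(3.1) = 3.816250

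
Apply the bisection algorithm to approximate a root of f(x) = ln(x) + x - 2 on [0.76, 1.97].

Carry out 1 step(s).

f(x) = ln(x) + x - 2
Initial interval: [0.76, 1.97]

Iteration 1:
  c_1 = (0.760000 + 1.970000)/2 = 1.365000
  f(c_1) = f(1.365000) = -0.323846
  f(a) × f(c) ≥ 0, new interval: [1.365000, 1.970000]

After 1 iteration(s), the approximation is c_1 = 1.365000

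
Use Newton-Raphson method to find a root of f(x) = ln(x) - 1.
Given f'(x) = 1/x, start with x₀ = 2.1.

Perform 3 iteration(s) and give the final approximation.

f(x) = ln(x) - 1
f'(x) = 1/x
x₀ = 2.1

Newton-Raphson formula: x_{n+1} = x_n - f(x_n)/f'(x_n)

Iteration 1:
  f(2.100000) = -0.258063
  f'(2.100000) = 0.476190
  x_1 = 2.100000 - (-0.258063)/0.476190 = 2.641932
Iteration 2:
  f(2.641932) = -0.028490
  f'(2.641932) = 0.378511
  x_2 = 2.641932 - (-0.028490)/0.378511 = 2.717199
Iteration 3:
  f(2.717199) = -0.000398
  f'(2.717199) = 0.368026
  x_3 = 2.717199 - (-0.000398)/0.368026 = 2.718282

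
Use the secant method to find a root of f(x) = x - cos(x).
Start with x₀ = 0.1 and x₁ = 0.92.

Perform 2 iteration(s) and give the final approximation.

f(x) = x - cos(x)
x₀ = 0.1, x₁ = 0.92

Secant formula: x_{n+1} = x_n - f(x_n)(x_n - x_{n-1})/(f(x_n) - f(x_{n-1}))

Iteration 1:
  f(0.100000) = -0.895004
  f(0.920000) = 0.314180
  x_2 = 0.920000 - 0.314180×(0.920000 - 0.100000)/(0.314180 - (-0.895004))
       = 0.706941
Iteration 2:
  f(0.920000) = 0.314180
  f(0.706941) = -0.053411
  x_3 = 0.706941 - (-0.053411)×(0.706941 - 0.920000)/(-0.053411 - 0.314180)
       = 0.737899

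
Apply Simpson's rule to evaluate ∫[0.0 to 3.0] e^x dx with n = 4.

f(x) = e^x
a = 0.0, b = 3.0, n = 4
h = (b - a)/n = 0.750000

Simpson's rule: (h/3)[f(x₀) + 4f(x₁) + 2f(x₂) + ... + f(xₙ)]

x_0 = 0.0000, f(x_0) = 1.000000, coefficient = 1
x_1 = 0.7500, f(x_1) = 2.117000, coefficient = 4
x_2 = 1.5000, f(x_2) = 4.481689, coefficient = 2
x_3 = 2.2500, f(x_3) = 9.487736, coefficient = 4
x_4 = 3.0000, f(x_4) = 20.085537, coefficient = 1

I ≈ (0.750000/3) × 76.467858 = 19.116965
Exact value: 19.085537
Error: 0.031428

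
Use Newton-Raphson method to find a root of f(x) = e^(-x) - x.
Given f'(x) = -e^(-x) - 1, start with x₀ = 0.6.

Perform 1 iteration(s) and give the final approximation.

f(x) = e^(-x) - x
f'(x) = -e^(-x) - 1
x₀ = 0.6

Newton-Raphson formula: x_{n+1} = x_n - f(x_n)/f'(x_n)

Iteration 1:
  f(0.600000) = -0.051188
  f'(0.600000) = -1.548812
  x_1 = 0.600000 - (-0.051188)/(-1.548812) = 0.566950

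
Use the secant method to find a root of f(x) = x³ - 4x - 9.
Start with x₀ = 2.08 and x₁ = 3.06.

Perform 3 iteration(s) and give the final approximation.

f(x) = x³ - 4x - 9
x₀ = 2.08, x₁ = 3.06

Secant formula: x_{n+1} = x_n - f(x_n)(x_n - x_{n-1})/(f(x_n) - f(x_{n-1}))

Iteration 1:
  f(2.080000) = -8.321088
  f(3.060000) = 7.412616
  x_2 = 3.060000 - 7.412616×(3.060000 - 2.080000)/(7.412616 - (-8.321088))
       = 2.598293
Iteration 2:
  f(3.060000) = 7.412616
  f(2.598293) = -1.851770
  x_3 = 2.598293 - (-1.851770)×(2.598293 - 3.060000)/(-1.851770 - 7.412616)
       = 2.690579
Iteration 3:
  f(2.598293) = -1.851770
  f(2.690579) = -0.284634
  x_4 = 2.690579 - (-0.284634)×(2.690579 - 2.598293)/(-0.284634 - (-1.851770))
       = 2.707341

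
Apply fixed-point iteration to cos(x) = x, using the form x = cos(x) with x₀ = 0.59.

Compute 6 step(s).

Equation: cos(x) = x
Fixed-point form: x = cos(x)
x₀ = 0.59

x_1 = g(0.590000) = 0.830941
x_2 = g(0.830941) = 0.674181
x_3 = g(0.674181) = 0.781218
x_4 = g(0.781218) = 0.710056
x_5 = g(0.710056) = 0.758325
x_6 = g(0.758325) = 0.725989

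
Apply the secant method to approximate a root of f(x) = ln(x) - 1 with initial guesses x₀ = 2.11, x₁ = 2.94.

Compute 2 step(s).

f(x) = ln(x) - 1
x₀ = 2.11, x₁ = 2.94

Secant formula: x_{n+1} = x_n - f(x_n)(x_n - x_{n-1})/(f(x_n) - f(x_{n-1}))

Iteration 1:
  f(2.110000) = -0.253312
  f(2.940000) = 0.078410
  x_2 = 2.940000 - 0.078410×(2.940000 - 2.110000)/(0.078410 - (-0.253312))
       = 2.743812
Iteration 2:
  f(2.940000) = 0.078410
  f(2.743812) = 0.009348
  x_3 = 2.743812 - 0.009348×(2.743812 - 2.940000)/(0.009348 - 0.078410)
       = 2.717256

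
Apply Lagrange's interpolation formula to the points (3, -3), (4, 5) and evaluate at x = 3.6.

Lagrange interpolation formula:
P(x) = Σ yᵢ × Lᵢ(x)
where Lᵢ(x) = Π_{j≠i} (x - xⱼ)/(xᵢ - xⱼ)

L_0(3.6) = (3.6 - 4)/(3 - 4) = 0.400000
L_1(3.6) = (3.6 - 3)/(4 - 3) = 0.600000

P(3.6) = (-3)×L_0(3.6) + 5×L_1(3.6)
P(3.6) = 1.800000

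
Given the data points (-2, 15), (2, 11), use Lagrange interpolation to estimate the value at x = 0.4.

Lagrange interpolation formula:
P(x) = Σ yᵢ × Lᵢ(x)
where Lᵢ(x) = Π_{j≠i} (x - xⱼ)/(xᵢ - xⱼ)

L_0(0.4) = (0.4 - 2)/(-2 - 2) = 0.400000
L_1(0.4) = (0.4 - (-2))/(2 - (-2)) = 0.600000

P(0.4) = 15×L_0(0.4) + 11×L_1(0.4)
P(0.4) = 12.600000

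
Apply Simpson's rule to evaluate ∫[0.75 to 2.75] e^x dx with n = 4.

f(x) = e^x
a = 0.75, b = 2.75, n = 4
h = (b - a)/n = 0.500000

Simpson's rule: (h/3)[f(x₀) + 4f(x₁) + 2f(x₂) + ... + f(xₙ)]

x_0 = 0.7500, f(x_0) = 2.117000, coefficient = 1
x_1 = 1.2500, f(x_1) = 3.490343, coefficient = 4
x_2 = 1.7500, f(x_2) = 5.754603, coefficient = 2
x_3 = 2.2500, f(x_3) = 9.487736, coefficient = 4
x_4 = 2.7500, f(x_4) = 15.642632, coefficient = 1

I ≈ (0.500000/3) × 81.181152 = 13.530192
Exact value: 13.525632
Error: 0.004560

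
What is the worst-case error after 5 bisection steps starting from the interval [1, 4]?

Bisection error bound: |error| ≤ (b-a)/2^n
|error| ≤ (4 - 1)/2^5 = 3/2^5
|error| ≤ 0.0937500000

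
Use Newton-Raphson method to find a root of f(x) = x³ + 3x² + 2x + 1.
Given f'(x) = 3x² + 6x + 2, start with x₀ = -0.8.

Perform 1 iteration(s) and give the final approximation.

f(x) = x³ + 3x² + 2x + 1
f'(x) = 3x² + 6x + 2
x₀ = -0.8

Newton-Raphson formula: x_{n+1} = x_n - f(x_n)/f'(x_n)

Iteration 1:
  f(-0.800000) = 0.808000
  f'(-0.800000) = -0.880000
  x_1 = -0.800000 - 0.808000/(-0.880000) = 0.118182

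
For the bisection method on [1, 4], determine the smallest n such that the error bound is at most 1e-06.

We need (b-a)/2^n ≤ 1e-06
(4 - 1)/2^n ≤ 1e-06
3/2^n ≤ 1e-06
2^n ≥ 3000000
n ≥ log₂(3000000) = 21.52
n ≥ 22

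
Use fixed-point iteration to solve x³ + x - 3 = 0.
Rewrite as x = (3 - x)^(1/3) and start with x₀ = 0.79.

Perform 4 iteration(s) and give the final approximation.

Equation: x³ + x - 3 = 0
Fixed-point form: x = (3 - x)^(1/3)
x₀ = 0.79

x_1 = g(0.790000) = 1.302559
x_2 = g(1.302559) = 1.192884
x_3 = g(1.192884) = 1.218041
x_4 = g(1.218041) = 1.212363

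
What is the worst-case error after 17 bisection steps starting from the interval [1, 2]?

Bisection error bound: |error| ≤ (b-a)/2^n
|error| ≤ (2 - 1)/2^17 = 1/2^17
|error| ≤ 0.0000076294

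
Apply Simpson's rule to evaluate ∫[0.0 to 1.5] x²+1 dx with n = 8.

f(x) = x²+1
a = 0.0, b = 1.5, n = 8
h = (b - a)/n = 0.187500

Simpson's rule: (h/3)[f(x₀) + 4f(x₁) + 2f(x₂) + ... + f(xₙ)]

x_0 = 0.0000, f(x_0) = 1.000000, coefficient = 1
x_1 = 0.1875, f(x_1) = 1.035156, coefficient = 4
x_2 = 0.3750, f(x_2) = 1.140625, coefficient = 2
x_3 = 0.5625, f(x_3) = 1.316406, coefficient = 4
x_4 = 0.7500, f(x_4) = 1.562500, coefficient = 2
x_5 = 0.9375, f(x_5) = 1.878906, coefficient = 4
x_6 = 1.1250, f(x_6) = 2.265625, coefficient = 2
x_7 = 1.3125, f(x_7) = 2.722656, coefficient = 4
x_8 = 1.5000, f(x_8) = 3.250000, coefficient = 1

I ≈ (0.187500/3) × 42.000000 = 2.625000
Exact value: 2.625000
Error: 0.000000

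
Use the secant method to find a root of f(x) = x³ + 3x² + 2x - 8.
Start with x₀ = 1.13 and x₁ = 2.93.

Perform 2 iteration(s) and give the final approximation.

f(x) = x³ + 3x² + 2x - 8
x₀ = 1.13, x₁ = 2.93

Secant formula: x_{n+1} = x_n - f(x_n)(x_n - x_{n-1})/(f(x_n) - f(x_{n-1}))

Iteration 1:
  f(1.130000) = -0.466403
  f(2.930000) = 48.768457
  x_2 = 2.930000 - 48.768457×(2.930000 - 1.130000)/(48.768457 - (-0.466403))
       = 1.147051
Iteration 2:
  f(2.930000) = 48.768457
  f(1.147051) = -0.249510
  x_3 = 1.147051 - (-0.249510)×(1.147051 - 2.930000)/(-0.249510 - 48.768457)
       = 1.156127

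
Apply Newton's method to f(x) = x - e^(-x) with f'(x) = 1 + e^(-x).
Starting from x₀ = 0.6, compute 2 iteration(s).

f(x) = x - e^(-x)
f'(x) = 1 + e^(-x)
x₀ = 0.6

Newton-Raphson formula: x_{n+1} = x_n - f(x_n)/f'(x_n)

Iteration 1:
  f(0.600000) = 0.051188
  f'(0.600000) = 1.548812
  x_1 = 0.600000 - 0.051188/1.548812 = 0.566950
Iteration 2:
  f(0.566950) = -0.000303
  f'(0.566950) = 1.567253
  x_2 = 0.566950 - (-0.000303)/1.567253 = 0.567143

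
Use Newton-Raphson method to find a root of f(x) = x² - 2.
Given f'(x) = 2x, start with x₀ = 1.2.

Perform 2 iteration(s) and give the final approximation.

f(x) = x² - 2
f'(x) = 2x
x₀ = 1.2

Newton-Raphson formula: x_{n+1} = x_n - f(x_n)/f'(x_n)

Iteration 1:
  f(1.200000) = -0.560000
  f'(1.200000) = 2.400000
  x_1 = 1.200000 - (-0.560000)/2.400000 = 1.433333
Iteration 2:
  f(1.433333) = 0.054444
  f'(1.433333) = 2.866667
  x_2 = 1.433333 - 0.054444/2.866667 = 1.414341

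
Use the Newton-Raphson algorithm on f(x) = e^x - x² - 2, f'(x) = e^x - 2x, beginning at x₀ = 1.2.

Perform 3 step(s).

f(x) = e^x - x² - 2
f'(x) = e^x - 2x
x₀ = 1.2

Newton-Raphson formula: x_{n+1} = x_n - f(x_n)/f'(x_n)

Iteration 1:
  f(1.200000) = -0.119883
  f'(1.200000) = 0.920117
  x_1 = 1.200000 - (-0.119883)/0.920117 = 1.330291
Iteration 2:
  f(1.330291) = 0.012470
  f'(1.330291) = 1.121562
  x_2 = 1.330291 - 0.012470/1.121562 = 1.319173
Iteration 3:
  f(1.319173) = 0.000109
  f'(1.319173) = 1.101981
  x_3 = 1.319173 - 0.000109/1.101981 = 1.319074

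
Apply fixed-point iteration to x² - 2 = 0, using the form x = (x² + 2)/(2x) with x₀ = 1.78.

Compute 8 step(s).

Equation: x² - 2 = 0
Fixed-point form: x = (x² + 2)/(2x)
x₀ = 1.78

x_1 = g(1.780000) = 1.451798
x_2 = g(1.451798) = 1.414700
x_3 = g(1.414700) = 1.414214
x_4 = g(1.414214) = 1.414214
x_5 = g(1.414214) = 1.414214
x_6 = g(1.414214) = 1.414214
x_7 = g(1.414214) = 1.414214
x_8 = g(1.414214) = 1.414214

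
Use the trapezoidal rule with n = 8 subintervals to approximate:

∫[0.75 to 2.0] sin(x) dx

f(x) = sin(x)
a = 0.75, b = 2.0, n = 8
h = (b - a)/n = 0.156250

Trapezoidal rule: (h/2)[f(x₀) + 2f(x₁) + 2f(x₂) + ... + f(xₙ)]

x_0 = 0.7500, f(x_0) = 0.681639, coefficient = 1
x_1 = 0.9062, f(x_1) = 0.787197, coefficient = 2
x_2 = 1.0625, f(x_2) = 0.873575, coefficient = 2
x_3 = 1.2188, f(x_3) = 0.938669, coefficient = 2
x_4 = 1.3750, f(x_4) = 0.980893, coefficient = 2
x_5 = 1.5312, f(x_5) = 0.999218, coefficient = 2
x_6 = 1.6875, f(x_6) = 0.993198, coefficient = 2
x_7 = 1.8438, f(x_7) = 0.962979, coefficient = 2
x_8 = 2.0000, f(x_8) = 0.909297, coefficient = 1

I ≈ (0.156250/2) × 14.662393 = 1.145499
Exact value: 1.147836
Error: 0.002336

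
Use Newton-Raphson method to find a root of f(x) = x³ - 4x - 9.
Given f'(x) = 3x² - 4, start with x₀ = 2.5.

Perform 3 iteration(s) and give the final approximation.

f(x) = x³ - 4x - 9
f'(x) = 3x² - 4
x₀ = 2.5

Newton-Raphson formula: x_{n+1} = x_n - f(x_n)/f'(x_n)

Iteration 1:
  f(2.500000) = -3.375000
  f'(2.500000) = 14.750000
  x_1 = 2.500000 - (-3.375000)/14.750000 = 2.728814
Iteration 2:
  f(2.728814) = 0.404647
  f'(2.728814) = 18.339270
  x_2 = 2.728814 - 0.404647/18.339270 = 2.706749
Iteration 3:
  f(2.706749) = 0.003975
  f'(2.706749) = 17.979471
  x_3 = 2.706749 - 0.003975/17.979471 = 2.706528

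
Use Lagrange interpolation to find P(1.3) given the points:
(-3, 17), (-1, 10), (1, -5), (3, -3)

Lagrange interpolation formula:
P(x) = Σ yᵢ × Lᵢ(x)
where Lᵢ(x) = Π_{j≠i} (x - xⱼ)/(xᵢ - xⱼ)

L_0(1.3) = (1.3 - (-1))/(-3 - (-1)) × (1.3 - 1)/(-3 - 1) × (1.3 - 3)/(-3 - 3) = 0.024438
L_1(1.3) = (1.3 - (-3))/(-1 - (-3)) × (1.3 - 1)/(-1 - 1) × (1.3 - 3)/(-1 - 3) = -0.137063
L_2(1.3) = (1.3 - (-3))/(1 - (-3)) × (1.3 - (-1))/(1 - (-1)) × (1.3 - 3)/(1 - 3) = 1.050812
L_3(1.3) = (1.3 - (-3))/(3 - (-3)) × (1.3 - (-1))/(3 - (-1)) × (1.3 - 1)/(3 - 1) = 0.061813

P(1.3) = 17×L_0(1.3) + 10×L_1(1.3) + (-5)×L_2(1.3) + (-3)×L_3(1.3)
P(1.3) = -6.394687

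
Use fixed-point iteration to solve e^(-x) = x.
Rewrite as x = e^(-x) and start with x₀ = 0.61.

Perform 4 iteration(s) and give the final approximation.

Equation: e^(-x) = x
Fixed-point form: x = e^(-x)
x₀ = 0.61

x_1 = g(0.610000) = 0.543351
x_2 = g(0.543351) = 0.580799
x_3 = g(0.580799) = 0.559451
x_4 = g(0.559451) = 0.571523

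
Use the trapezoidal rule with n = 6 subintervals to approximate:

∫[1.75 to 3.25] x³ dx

f(x) = x³
a = 1.75, b = 3.25, n = 6
h = (b - a)/n = 0.250000

Trapezoidal rule: (h/2)[f(x₀) + 2f(x₁) + 2f(x₂) + ... + f(xₙ)]

x_0 = 1.7500, f(x_0) = 5.359375, coefficient = 1
x_1 = 2.0000, f(x_1) = 8.000000, coefficient = 2
x_2 = 2.2500, f(x_2) = 11.390625, coefficient = 2
x_3 = 2.5000, f(x_3) = 15.625000, coefficient = 2
x_4 = 2.7500, f(x_4) = 20.796875, coefficient = 2
x_5 = 3.0000, f(x_5) = 27.000000, coefficient = 2
x_6 = 3.2500, f(x_6) = 34.328125, coefficient = 1

I ≈ (0.250000/2) × 205.312500 = 25.664062
Exact value: 25.546875
Error: 0.117188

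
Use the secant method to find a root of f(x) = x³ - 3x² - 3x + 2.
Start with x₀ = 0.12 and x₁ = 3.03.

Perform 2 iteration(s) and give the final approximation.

f(x) = x³ - 3x² - 3x + 2
x₀ = 0.12, x₁ = 3.03

Secant formula: x_{n+1} = x_n - f(x_n)(x_n - x_{n-1})/(f(x_n) - f(x_{n-1}))

Iteration 1:
  f(0.120000) = 1.598528
  f(3.030000) = -6.814573
  x_2 = 3.030000 - (-6.814573)×(3.030000 - 0.120000)/(-6.814573 - 1.598528)
       = 0.672913
Iteration 2:
  f(3.030000) = -6.814573
  f(0.672913) = -1.072474
  x_3 = 0.672913 - (-1.072474)×(0.672913 - 3.030000)/(-1.072474 - (-6.814573))
       = 0.232671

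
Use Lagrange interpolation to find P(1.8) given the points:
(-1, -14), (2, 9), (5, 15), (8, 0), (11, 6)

Lagrange interpolation formula:
P(x) = Σ yᵢ × Lᵢ(x)
where Lᵢ(x) = Π_{j≠i} (x - xⱼ)/(xᵢ - xⱼ)

L_0(1.8) = (1.8 - 2)/(-1 - 2) × (1.8 - 5)/(-1 - 5) × (1.8 - 8)/(-1 - 8) × (1.8 - 11)/(-1 - 11) = 0.018779
L_1(1.8) = (1.8 - (-1))/(2 - (-1)) × (1.8 - 5)/(2 - 5) × (1.8 - 8)/(2 - 8) × (1.8 - 11)/(2 - 11) = 1.051602
L_2(1.8) = (1.8 - (-1))/(5 - (-1)) × (1.8 - 2)/(5 - 2) × (1.8 - 8)/(5 - 8) × (1.8 - 11)/(5 - 11) = -0.098588
L_3(1.8) = (1.8 - (-1))/(8 - (-1)) × (1.8 - 2)/(8 - 2) × (1.8 - 5)/(8 - 5) × (1.8 - 11)/(8 - 11) = 0.033923
L_4(1.8) = (1.8 - (-1))/(11 - (-1)) × (1.8 - 2)/(11 - 2) × (1.8 - 5)/(11 - 5) × (1.8 - 8)/(11 - 8) = -0.005715

P(1.8) = (-14)×L_0(1.8) + 9×L_1(1.8) + 15×L_2(1.8) + 0×L_3(1.8) + 6×L_4(1.8)
P(1.8) = 7.688408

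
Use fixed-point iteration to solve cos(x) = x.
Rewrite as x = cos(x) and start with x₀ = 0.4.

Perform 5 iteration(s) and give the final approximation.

Equation: cos(x) = x
Fixed-point form: x = cos(x)
x₀ = 0.4

x_1 = g(0.400000) = 0.921061
x_2 = g(0.921061) = 0.604976
x_3 = g(0.604976) = 0.822516
x_4 = g(0.822516) = 0.680380
x_5 = g(0.680380) = 0.777334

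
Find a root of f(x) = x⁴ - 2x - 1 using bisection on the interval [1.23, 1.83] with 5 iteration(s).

f(x) = x⁴ - 2x - 1
Initial interval: [1.23, 1.83]

Iteration 1:
  c_1 = (1.230000 + 1.830000)/2 = 1.530000
  f(c_1) = f(1.530000) = 1.419813
  f(a) × f(c) < 0, new interval: [1.230000, 1.530000]
Iteration 2:
  c_2 = (1.230000 + 1.530000)/2 = 1.380000
  f(c_2) = f(1.380000) = -0.133261
  f(a) × f(c) ≥ 0, new interval: [1.380000, 1.530000]
Iteration 3:
  c_3 = (1.380000 + 1.530000)/2 = 1.455000
  f(c_3) = f(1.455000) = 0.571795
  f(a) × f(c) < 0, new interval: [1.380000, 1.455000]
Iteration 4:
  c_4 = (1.380000 + 1.455000)/2 = 1.417500
  f(c_4) = f(1.417500) = 0.202312
  f(a) × f(c) < 0, new interval: [1.380000, 1.417500]
Iteration 5:
  c_5 = (1.380000 + 1.417500)/2 = 1.398750
  f(c_5) = f(1.398750) = 0.030398
  f(a) × f(c) < 0, new interval: [1.380000, 1.398750]

After 5 iteration(s), the approximation is c_5 = 1.398750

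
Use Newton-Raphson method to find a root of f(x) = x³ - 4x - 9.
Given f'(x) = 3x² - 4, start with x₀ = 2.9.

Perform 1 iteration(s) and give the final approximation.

f(x) = x³ - 4x - 9
f'(x) = 3x² - 4
x₀ = 2.9

Newton-Raphson formula: x_{n+1} = x_n - f(x_n)/f'(x_n)

Iteration 1:
  f(2.900000) = 3.789000
  f'(2.900000) = 21.230000
  x_1 = 2.900000 - 3.789000/21.230000 = 2.721526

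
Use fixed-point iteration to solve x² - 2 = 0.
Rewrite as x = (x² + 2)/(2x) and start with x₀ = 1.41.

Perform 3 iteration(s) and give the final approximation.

Equation: x² - 2 = 0
Fixed-point form: x = (x² + 2)/(2x)
x₀ = 1.41

x_1 = g(1.410000) = 1.414220
x_2 = g(1.414220) = 1.414214
x_3 = g(1.414214) = 1.414214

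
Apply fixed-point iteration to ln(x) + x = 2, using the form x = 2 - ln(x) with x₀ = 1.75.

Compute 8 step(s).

Equation: ln(x) + x = 2
Fixed-point form: x = 2 - ln(x)
x₀ = 1.75

x_1 = g(1.750000) = 1.440384
x_2 = g(1.440384) = 1.635090
x_3 = g(1.635090) = 1.508302
x_4 = g(1.508302) = 1.589015
x_5 = g(1.589015) = 1.536885
x_6 = g(1.536885) = 1.570242
x_7 = g(1.570242) = 1.548770
x_8 = g(1.548770) = 1.562539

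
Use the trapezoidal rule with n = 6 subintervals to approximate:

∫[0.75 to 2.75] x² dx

f(x) = x²
a = 0.75, b = 2.75, n = 6
h = (b - a)/n = 0.333333

Trapezoidal rule: (h/2)[f(x₀) + 2f(x₁) + 2f(x₂) + ... + f(xₙ)]

x_0 = 0.7500, f(x_0) = 0.562500, coefficient = 1
x_1 = 1.0833, f(x_1) = 1.173611, coefficient = 2
x_2 = 1.4167, f(x_2) = 2.006944, coefficient = 2
x_3 = 1.7500, f(x_3) = 3.062500, coefficient = 2
x_4 = 2.0833, f(x_4) = 4.340278, coefficient = 2
x_5 = 2.4167, f(x_5) = 5.840278, coefficient = 2
x_6 = 2.7500, f(x_6) = 7.562500, coefficient = 1

I ≈ (0.333333/2) × 40.972222 = 6.828704
Exact value: 6.791667
Error: 0.037037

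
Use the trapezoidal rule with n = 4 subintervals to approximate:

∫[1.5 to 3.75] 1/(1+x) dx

f(x) = 1/(1+x)
a = 1.5, b = 3.75, n = 4
h = (b - a)/n = 0.562500

Trapezoidal rule: (h/2)[f(x₀) + 2f(x₁) + 2f(x₂) + ... + f(xₙ)]

x_0 = 1.5000, f(x_0) = 0.400000, coefficient = 1
x_1 = 2.0625, f(x_1) = 0.326531, coefficient = 2
x_2 = 2.6250, f(x_2) = 0.275862, coefficient = 2
x_3 = 3.1875, f(x_3) = 0.238806, coefficient = 2
x_4 = 3.7500, f(x_4) = 0.210526, coefficient = 1

I ≈ (0.562500/2) × 2.292924 = 0.644885
Exact value: 0.641854
Error: 0.003031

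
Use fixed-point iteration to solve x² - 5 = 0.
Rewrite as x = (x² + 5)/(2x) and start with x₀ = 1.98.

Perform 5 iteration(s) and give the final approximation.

Equation: x² - 5 = 0
Fixed-point form: x = (x² + 5)/(2x)
x₀ = 1.98

x_1 = g(1.980000) = 2.252626
x_2 = g(2.252626) = 2.236129
x_3 = g(2.236129) = 2.236068
x_4 = g(2.236068) = 2.236068
x_5 = g(2.236068) = 2.236068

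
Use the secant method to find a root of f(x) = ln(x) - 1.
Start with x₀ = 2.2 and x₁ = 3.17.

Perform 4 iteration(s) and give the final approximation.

f(x) = ln(x) - 1
x₀ = 2.2, x₁ = 3.17

Secant formula: x_{n+1} = x_n - f(x_n)(x_n - x_{n-1})/(f(x_n) - f(x_{n-1}))

Iteration 1:
  f(2.200000) = -0.211543
  f(3.170000) = 0.153732
  x_2 = 3.170000 - 0.153732×(3.170000 - 2.200000)/(0.153732 - (-0.211543))
       = 2.761760
Iteration 2:
  f(3.170000) = 0.153732
  f(2.761760) = 0.015868
  x_3 = 2.761760 - 0.015868×(2.761760 - 3.170000)/(0.015868 - 0.153732)
       = 2.714771
Iteration 3:
  f(2.761760) = 0.015868
  f(2.714771) = -0.001292
  x_4 = 2.714771 - (-0.001292)×(2.714771 - 2.761760)/(-0.001292 - 0.015868)
       = 2.718310
Iteration 4:
  f(2.714771) = -0.001292
  f(2.718310) = 0.000010
  x_5 = 2.718310 - 0.000010×(2.718310 - 2.714771)/(0.000010 - (-0.001292))
       = 2.718282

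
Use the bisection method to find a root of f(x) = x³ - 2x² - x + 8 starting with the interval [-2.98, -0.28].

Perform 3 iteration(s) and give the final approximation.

f(x) = x³ - 2x² - x + 8
Initial interval: [-2.98, -0.28]

Iteration 1:
  c_1 = (-2.980000 + (-0.280000))/2 = -1.630000
  f(c_1) = f(-1.630000) = -0.014547
  f(a) × f(c) ≥ 0, new interval: [-1.630000, -0.280000]
Iteration 2:
  c_2 = (-1.630000 + (-0.280000))/2 = -0.955000
  f(c_2) = f(-0.955000) = 6.259966
  f(a) × f(c) < 0, new interval: [-1.630000, -0.955000]
Iteration 3:
  c_3 = (-1.630000 + (-0.955000))/2 = -1.292500
  f(c_3) = f(-1.292500) = 3.792194
  f(a) × f(c) < 0, new interval: [-1.630000, -1.292500]

After 3 iteration(s), the approximation is c_3 = -1.292500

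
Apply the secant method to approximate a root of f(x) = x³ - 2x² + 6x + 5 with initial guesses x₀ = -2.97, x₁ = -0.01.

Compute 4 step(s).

f(x) = x³ - 2x² + 6x + 5
x₀ = -2.97, x₁ = -0.01

Secant formula: x_{n+1} = x_n - f(x_n)(x_n - x_{n-1})/(f(x_n) - f(x_{n-1}))

Iteration 1:
  f(-2.970000) = -56.659873
  f(-0.010000) = 4.939799
  x_2 = -0.010000 - 4.939799×(-0.010000 - (-2.970000))/(4.939799 - (-56.659873))
       = -0.247368
Iteration 2:
  f(-0.010000) = 4.939799
  f(-0.247368) = 3.378272
  x_3 = -0.247368 - 3.378272×(-0.247368 - (-0.010000))/(3.378272 - 4.939799)
       = -0.760900
Iteration 3:
  f(-0.247368) = 3.378272
  f(-0.760900) = -1.163879
  x_4 = -0.760900 - (-1.163879)×(-0.760900 - (-0.247368))/(-1.163879 - 3.378272)
       = -0.629313
Iteration 4:
  f(-0.760900) = -1.163879
  f(-0.629313) = 0.182822
  x_5 = -0.629313 - 0.182822×(-0.629313 - (-0.760900))/(0.182822 - (-1.163879))
       = -0.647177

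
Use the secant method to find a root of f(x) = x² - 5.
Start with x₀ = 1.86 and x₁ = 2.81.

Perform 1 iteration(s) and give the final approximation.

f(x) = x² - 5
x₀ = 1.86, x₁ = 2.81

Secant formula: x_{n+1} = x_n - f(x_n)(x_n - x_{n-1})/(f(x_n) - f(x_{n-1}))

Iteration 1:
  f(1.860000) = -1.540400
  f(2.810000) = 2.896100
  x_2 = 2.810000 - 2.896100×(2.810000 - 1.860000)/(2.896100 - (-1.540400))
       = 2.189850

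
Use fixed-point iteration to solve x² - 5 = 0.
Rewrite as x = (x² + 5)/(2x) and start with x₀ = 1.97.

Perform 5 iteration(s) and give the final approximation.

Equation: x² - 5 = 0
Fixed-point form: x = (x² + 5)/(2x)
x₀ = 1.97

x_1 = g(1.970000) = 2.254036
x_2 = g(2.254036) = 2.236140
x_3 = g(2.236140) = 2.236068
x_4 = g(2.236068) = 2.236068
x_5 = g(2.236068) = 2.236068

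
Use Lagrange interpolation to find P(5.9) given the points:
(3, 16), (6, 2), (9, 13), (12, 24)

Lagrange interpolation formula:
P(x) = Σ yᵢ × Lᵢ(x)
where Lᵢ(x) = Π_{j≠i} (x - xⱼ)/(xᵢ - xⱼ)

L_0(5.9) = (5.9 - 6)/(3 - 6) × (5.9 - 9)/(3 - 9) × (5.9 - 12)/(3 - 12) = 0.011673
L_1(5.9) = (5.9 - 3)/(6 - 3) × (5.9 - 9)/(6 - 9) × (5.9 - 12)/(6 - 12) = 1.015537
L_2(5.9) = (5.9 - 3)/(9 - 3) × (5.9 - 6)/(9 - 6) × (5.9 - 12)/(9 - 12) = -0.032759
L_3(5.9) = (5.9 - 3)/(12 - 3) × (5.9 - 6)/(12 - 6) × (5.9 - 9)/(12 - 9) = 0.005549

P(5.9) = 16×L_0(5.9) + 2×L_1(5.9) + 13×L_2(5.9) + 24×L_3(5.9)
P(5.9) = 1.925154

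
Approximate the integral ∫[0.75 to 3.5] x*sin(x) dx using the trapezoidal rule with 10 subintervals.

f(x) = x*sin(x)
a = 0.75, b = 3.5, n = 10
h = (b - a)/n = 0.275000

Trapezoidal rule: (h/2)[f(x₀) + 2f(x₁) + 2f(x₂) + ... + f(xₙ)]

x_0 = 0.7500, f(x_0) = 0.511229, coefficient = 1
x_1 = 1.0250, f(x_1) = 0.876082, coefficient = 2
x_2 = 1.3000, f(x_2) = 1.252626, coefficient = 2
x_3 = 1.5750, f(x_3) = 1.574986, coefficient = 2
x_4 = 1.8500, f(x_4) = 1.778359, coefficient = 2
x_5 = 2.1250, f(x_5) = 1.806930, coefficient = 2
x_6 = 2.4000, f(x_6) = 1.621112, coefficient = 2
x_7 = 2.6750, f(x_7) = 1.203337, coefficient = 2
x_8 = 2.9500, f(x_8) = 0.561747, coefficient = 2
x_9 = 3.2250, f(x_9) = -0.268677, coefficient = 2
x_10 = 3.5000, f(x_10) = -1.227741, coefficient = 1

I ≈ (0.275000/2) × 20.096491 = 2.763267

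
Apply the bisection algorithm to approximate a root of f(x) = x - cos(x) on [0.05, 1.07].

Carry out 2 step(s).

f(x) = x - cos(x)
Initial interval: [0.05, 1.07]

Iteration 1:
  c_1 = (0.050000 + 1.070000)/2 = 0.560000
  f(c_1) = f(0.560000) = -0.287255
  f(a) × f(c) ≥ 0, new interval: [0.560000, 1.070000]
Iteration 2:
  c_2 = (0.560000 + 1.070000)/2 = 0.815000
  f(c_2) = f(0.815000) = 0.129132
  f(a) × f(c) < 0, new interval: [0.560000, 0.815000]

After 2 iteration(s), the approximation is c_2 = 0.815000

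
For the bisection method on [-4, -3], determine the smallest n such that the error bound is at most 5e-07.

We need (b-a)/2^n ≤ 5e-07
(-3 - (-4))/2^n ≤ 5e-07
1/2^n ≤ 5e-07
2^n ≥ 2000000
n ≥ log₂(2000000) = 20.93
n ≥ 21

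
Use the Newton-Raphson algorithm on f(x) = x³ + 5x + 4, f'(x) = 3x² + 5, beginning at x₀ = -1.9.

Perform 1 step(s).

f(x) = x³ + 5x + 4
f'(x) = 3x² + 5
x₀ = -1.9

Newton-Raphson formula: x_{n+1} = x_n - f(x_n)/f'(x_n)

Iteration 1:
  f(-1.900000) = -12.359000
  f'(-1.900000) = 15.830000
  x_1 = -1.900000 - (-12.359000)/15.830000 = -1.119267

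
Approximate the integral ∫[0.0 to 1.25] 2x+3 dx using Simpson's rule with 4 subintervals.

f(x) = 2x+3
a = 0.0, b = 1.25, n = 4
h = (b - a)/n = 0.312500

Simpson's rule: (h/3)[f(x₀) + 4f(x₁) + 2f(x₂) + ... + f(xₙ)]

x_0 = 0.0000, f(x_0) = 3.000000, coefficient = 1
x_1 = 0.3125, f(x_1) = 3.625000, coefficient = 4
x_2 = 0.6250, f(x_2) = 4.250000, coefficient = 2
x_3 = 0.9375, f(x_3) = 4.875000, coefficient = 4
x_4 = 1.2500, f(x_4) = 5.500000, coefficient = 1

I ≈ (0.312500/3) × 51.000000 = 5.312500
Exact value: 5.312500
Error: 0.000000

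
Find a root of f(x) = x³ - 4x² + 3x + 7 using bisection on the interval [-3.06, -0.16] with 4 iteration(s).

f(x) = x³ - 4x² + 3x + 7
Initial interval: [-3.06, -0.16]

Iteration 1:
  c_1 = (-3.060000 + (-0.160000))/2 = -1.610000
  f(c_1) = f(-1.610000) = -12.371681
  f(a) × f(c) ≥ 0, new interval: [-1.610000, -0.160000]
Iteration 2:
  c_2 = (-1.610000 + (-0.160000))/2 = -0.885000
  f(c_2) = f(-0.885000) = 0.518946
  f(a) × f(c) < 0, new interval: [-1.610000, -0.885000]
Iteration 3:
  c_3 = (-1.610000 + (-0.885000))/2 = -1.247500
  f(c_3) = f(-1.247500) = -4.908955
  f(a) × f(c) ≥ 0, new interval: [-1.247500, -0.885000]
Iteration 4:
  c_4 = (-1.247500 + (-0.885000))/2 = -1.066250
  f(c_4) = f(-1.066250) = -1.958514
  f(a) × f(c) ≥ 0, new interval: [-1.066250, -0.885000]

After 4 iteration(s), the approximation is c_4 = -1.066250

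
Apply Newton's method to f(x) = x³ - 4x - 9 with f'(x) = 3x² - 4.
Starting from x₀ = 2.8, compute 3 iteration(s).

f(x) = x³ - 4x - 9
f'(x) = 3x² - 4
x₀ = 2.8

Newton-Raphson formula: x_{n+1} = x_n - f(x_n)/f'(x_n)

Iteration 1:
  f(2.800000) = 1.752000
  f'(2.800000) = 19.520000
  x_1 = 2.800000 - 1.752000/19.520000 = 2.710246
Iteration 2:
  f(2.710246) = 0.066946
  f'(2.710246) = 18.036299
  x_2 = 2.710246 - 0.066946/18.036299 = 2.706534
Iteration 3:
  f(2.706534) = 0.000112
  f'(2.706534) = 17.975982
  x_3 = 2.706534 - 0.000112/17.975982 = 2.706528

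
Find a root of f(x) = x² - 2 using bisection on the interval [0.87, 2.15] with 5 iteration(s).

f(x) = x² - 2
Initial interval: [0.87, 2.15]

Iteration 1:
  c_1 = (0.870000 + 2.150000)/2 = 1.510000
  f(c_1) = f(1.510000) = 0.280100
  f(a) × f(c) < 0, new interval: [0.870000, 1.510000]
Iteration 2:
  c_2 = (0.870000 + 1.510000)/2 = 1.190000
  f(c_2) = f(1.190000) = -0.583900
  f(a) × f(c) ≥ 0, new interval: [1.190000, 1.510000]
Iteration 3:
  c_3 = (1.190000 + 1.510000)/2 = 1.350000
  f(c_3) = f(1.350000) = -0.177500
  f(a) × f(c) ≥ 0, new interval: [1.350000, 1.510000]
Iteration 4:
  c_4 = (1.350000 + 1.510000)/2 = 1.430000
  f(c_4) = f(1.430000) = 0.044900
  f(a) × f(c) < 0, new interval: [1.350000, 1.430000]
Iteration 5:
  c_5 = (1.350000 + 1.430000)/2 = 1.390000
  f(c_5) = f(1.390000) = -0.067900
  f(a) × f(c) ≥ 0, new interval: [1.390000, 1.430000]

After 5 iteration(s), the approximation is c_5 = 1.390000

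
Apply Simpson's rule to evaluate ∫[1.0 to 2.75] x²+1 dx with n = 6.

f(x) = x²+1
a = 1.0, b = 2.75, n = 6
h = (b - a)/n = 0.291667

Simpson's rule: (h/3)[f(x₀) + 4f(x₁) + 2f(x₂) + ... + f(xₙ)]

x_0 = 1.0000, f(x_0) = 2.000000, coefficient = 1
x_1 = 1.2917, f(x_1) = 2.668403, coefficient = 4
x_2 = 1.5833, f(x_2) = 3.506944, coefficient = 2
x_3 = 1.8750, f(x_3) = 4.515625, coefficient = 4
x_4 = 2.1667, f(x_4) = 5.694444, coefficient = 2
x_5 = 2.4583, f(x_5) = 7.043403, coefficient = 4
x_6 = 2.7500, f(x_6) = 8.562500, coefficient = 1

I ≈ (0.291667/3) × 85.875000 = 8.348958
Exact value: 8.348958
Error: 0.000000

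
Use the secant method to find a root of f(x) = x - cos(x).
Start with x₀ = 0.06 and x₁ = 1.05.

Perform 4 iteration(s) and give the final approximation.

f(x) = x - cos(x)
x₀ = 0.06, x₁ = 1.05

Secant formula: x_{n+1} = x_n - f(x_n)(x_n - x_{n-1})/(f(x_n) - f(x_{n-1}))

Iteration 1:
  f(0.060000) = -0.938201
  f(1.050000) = 0.552429
  x_2 = 1.050000 - 0.552429×(1.050000 - 0.060000)/(0.552429 - (-0.938201))
       = 0.683105
Iteration 2:
  f(1.050000) = 0.552429
  f(0.683105) = -0.092512
  x_3 = 0.683105 - (-0.092512)×(0.683105 - 1.050000)/(-0.092512 - 0.552429)
       = 0.735733
Iteration 3:
  f(0.683105) = -0.092512
  f(0.735733) = -0.005606
  x_4 = 0.735733 - (-0.005606)×(0.735733 - 0.683105)/(-0.005606 - (-0.092512))
       = 0.739128
Iteration 4:
  f(0.735733) = -0.005606
  f(0.739128) = 0.000072
  x_5 = 0.739128 - 0.000072×(0.739128 - 0.735733)/(0.000072 - (-0.005606))
       = 0.739085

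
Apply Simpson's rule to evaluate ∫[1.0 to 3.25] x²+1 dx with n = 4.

f(x) = x²+1
a = 1.0, b = 3.25, n = 4
h = (b - a)/n = 0.562500

Simpson's rule: (h/3)[f(x₀) + 4f(x₁) + 2f(x₂) + ... + f(xₙ)]

x_0 = 1.0000, f(x_0) = 2.000000, coefficient = 1
x_1 = 1.5625, f(x_1) = 3.441406, coefficient = 4
x_2 = 2.1250, f(x_2) = 5.515625, coefficient = 2
x_3 = 2.6875, f(x_3) = 8.222656, coefficient = 4
x_4 = 3.2500, f(x_4) = 11.562500, coefficient = 1

I ≈ (0.562500/3) × 71.250000 = 13.359375
Exact value: 13.359375
Error: 0.000000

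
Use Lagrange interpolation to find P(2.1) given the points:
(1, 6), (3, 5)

Lagrange interpolation formula:
P(x) = Σ yᵢ × Lᵢ(x)
where Lᵢ(x) = Π_{j≠i} (x - xⱼ)/(xᵢ - xⱼ)

L_0(2.1) = (2.1 - 3)/(1 - 3) = 0.450000
L_1(2.1) = (2.1 - 1)/(3 - 1) = 0.550000

P(2.1) = 6×L_0(2.1) + 5×L_1(2.1)
P(2.1) = 5.450000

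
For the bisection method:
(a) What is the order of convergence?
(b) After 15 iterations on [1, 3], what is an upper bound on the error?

(a) Bisection has linear (order 1) convergence; the error is halved each step.

(b) Error bound = (b-a)/2^n = (3 - 1)/2^{15}
    = 2/2^{15}

(a) 1 (linear); (b) error ≤ 6.10e-05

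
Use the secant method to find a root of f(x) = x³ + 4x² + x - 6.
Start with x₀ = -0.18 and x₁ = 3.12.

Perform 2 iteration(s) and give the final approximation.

f(x) = x³ + 4x² + x - 6
x₀ = -0.18, x₁ = 3.12

Secant formula: x_{n+1} = x_n - f(x_n)(x_n - x_{n-1})/(f(x_n) - f(x_{n-1}))

Iteration 1:
  f(-0.180000) = -6.056232
  f(3.120000) = 66.428928
  x_2 = 3.120000 - 66.428928×(3.120000 - (-0.180000))/(66.428928 - (-6.056232))
       = 0.095719
Iteration 2:
  f(3.120000) = 66.428928
  f(0.095719) = -5.866755
  x_3 = 0.095719 - (-5.866755)×(0.095719 - 3.120000)/(-5.866755 - 66.428928)
       = 0.341138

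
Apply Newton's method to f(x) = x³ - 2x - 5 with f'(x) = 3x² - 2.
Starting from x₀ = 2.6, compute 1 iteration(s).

f(x) = x³ - 2x - 5
f'(x) = 3x² - 2
x₀ = 2.6

Newton-Raphson formula: x_{n+1} = x_n - f(x_n)/f'(x_n)

Iteration 1:
  f(2.600000) = 7.376000
  f'(2.600000) = 18.280000
  x_1 = 2.600000 - 7.376000/18.280000 = 2.196499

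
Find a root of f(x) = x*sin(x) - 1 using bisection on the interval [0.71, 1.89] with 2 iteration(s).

f(x) = x*sin(x) - 1
Initial interval: [0.71, 1.89]

Iteration 1:
  c_1 = (0.710000 + 1.890000)/2 = 1.300000
  f(c_1) = f(1.300000) = 0.252626
  f(a) × f(c) < 0, new interval: [0.710000, 1.300000]
Iteration 2:
  c_2 = (0.710000 + 1.300000)/2 = 1.005000
  f(c_2) = f(1.005000) = -0.151617
  f(a) × f(c) ≥ 0, new interval: [1.005000, 1.300000]

After 2 iteration(s), the approximation is c_2 = 1.005000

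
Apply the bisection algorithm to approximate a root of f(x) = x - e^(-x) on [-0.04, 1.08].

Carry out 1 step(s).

f(x) = x - e^(-x)
Initial interval: [-0.04, 1.08]

Iteration 1:
  c_1 = (-0.040000 + 1.080000)/2 = 0.520000
  f(c_1) = f(0.520000) = -0.074521
  f(a) × f(c) ≥ 0, new interval: [0.520000, 1.080000]

After 1 iteration(s), the approximation is c_1 = 0.520000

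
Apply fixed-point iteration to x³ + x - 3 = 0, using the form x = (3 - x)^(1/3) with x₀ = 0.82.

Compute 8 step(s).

Equation: x³ + x - 3 = 0
Fixed-point form: x = (3 - x)^(1/3)
x₀ = 0.82

x_1 = g(0.820000) = 1.296638
x_2 = g(1.296638) = 1.194269
x_3 = g(1.194269) = 1.217730
x_4 = g(1.217730) = 1.212433
x_5 = g(1.212433) = 1.213633
x_6 = g(1.213633) = 1.213362
x_7 = g(1.213362) = 1.213423
x_8 = g(1.213423) = 1.213409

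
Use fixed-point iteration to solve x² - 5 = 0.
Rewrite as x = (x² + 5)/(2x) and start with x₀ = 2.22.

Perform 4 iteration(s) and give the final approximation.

Equation: x² - 5 = 0
Fixed-point form: x = (x² + 5)/(2x)
x₀ = 2.22

x_1 = g(2.220000) = 2.236126
x_2 = g(2.236126) = 2.236068
x_3 = g(2.236068) = 2.236068
x_4 = g(2.236068) = 2.236068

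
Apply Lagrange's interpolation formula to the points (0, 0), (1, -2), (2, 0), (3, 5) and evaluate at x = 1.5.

Lagrange interpolation formula:
P(x) = Σ yᵢ × Lᵢ(x)
where Lᵢ(x) = Π_{j≠i} (x - xⱼ)/(xᵢ - xⱼ)

L_0(1.5) = (1.5 - 1)/(0 - 1) × (1.5 - 2)/(0 - 2) × (1.5 - 3)/(0 - 3) = -0.062500
L_1(1.5) = (1.5 - 0)/(1 - 0) × (1.5 - 2)/(1 - 2) × (1.5 - 3)/(1 - 3) = 0.562500
L_2(1.5) = (1.5 - 0)/(2 - 0) × (1.5 - 1)/(2 - 1) × (1.5 - 3)/(2 - 3) = 0.562500
L_3(1.5) = (1.5 - 0)/(3 - 0) × (1.5 - 1)/(3 - 1) × (1.5 - 2)/(3 - 2) = -0.062500

P(1.5) = 0×L_0(1.5) + (-2)×L_1(1.5) + 0×L_2(1.5) + 5×L_3(1.5)
P(1.5) = -1.437500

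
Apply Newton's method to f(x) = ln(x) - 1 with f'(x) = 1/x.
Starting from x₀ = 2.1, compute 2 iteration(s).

f(x) = ln(x) - 1
f'(x) = 1/x
x₀ = 2.1

Newton-Raphson formula: x_{n+1} = x_n - f(x_n)/f'(x_n)

Iteration 1:
  f(2.100000) = -0.258063
  f'(2.100000) = 0.476190
  x_1 = 2.100000 - (-0.258063)/0.476190 = 2.641932
Iteration 2:
  f(2.641932) = -0.028490
  f'(2.641932) = 0.378511
  x_2 = 2.641932 - (-0.028490)/0.378511 = 2.717199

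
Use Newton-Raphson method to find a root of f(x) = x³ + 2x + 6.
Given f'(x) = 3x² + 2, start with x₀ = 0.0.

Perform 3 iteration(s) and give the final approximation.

f(x) = x³ + 2x + 6
f'(x) = 3x² + 2
x₀ = 0.0

Newton-Raphson formula: x_{n+1} = x_n - f(x_n)/f'(x_n)

Iteration 1:
  f(0.000000) = 6.000000
  f'(0.000000) = 2.000000
  x_1 = 0.000000 - 6.000000/2.000000 = -3.000000
Iteration 2:
  f(-3.000000) = -27.000000
  f'(-3.000000) = 29.000000
  x_2 = -3.000000 - (-27.000000)/29.000000 = -2.068966
Iteration 3:
  f(-2.068966) = -6.994383
  f'(-2.068966) = 14.841855
  x_3 = -2.068966 - (-6.994383)/14.841855 = -1.597705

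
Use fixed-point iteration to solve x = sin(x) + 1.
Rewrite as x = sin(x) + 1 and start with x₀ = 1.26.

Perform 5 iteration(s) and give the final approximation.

Equation: x = sin(x) + 1
Fixed-point form: x = sin(x) + 1
x₀ = 1.26

x_1 = g(1.260000) = 1.952090
x_2 = g(1.952090) = 1.928184
x_3 = g(1.928184) = 1.936814
x_4 = g(1.936814) = 1.933760
x_5 = g(1.933760) = 1.934849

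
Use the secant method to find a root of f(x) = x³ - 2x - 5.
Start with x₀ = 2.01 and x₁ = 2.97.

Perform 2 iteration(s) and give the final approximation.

f(x) = x³ - 2x - 5
x₀ = 2.01, x₁ = 2.97

Secant formula: x_{n+1} = x_n - f(x_n)(x_n - x_{n-1})/(f(x_n) - f(x_{n-1}))

Iteration 1:
  f(2.010000) = -0.899399
  f(2.970000) = 15.258073
  x_2 = 2.970000 - 15.258073×(2.970000 - 2.010000)/(15.258073 - (-0.899399))
       = 2.063438
Iteration 2:
  f(2.970000) = 15.258073
  f(2.063438) = -0.341218
  x_3 = 2.063438 - (-0.341218)×(2.063438 - 2.970000)/(-0.341218 - 15.258073)
       = 2.083268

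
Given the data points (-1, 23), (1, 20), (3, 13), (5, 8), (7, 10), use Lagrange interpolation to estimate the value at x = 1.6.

Lagrange interpolation formula:
P(x) = Σ yᵢ × Lᵢ(x)
where Lᵢ(x) = Π_{j≠i} (x - xⱼ)/(xᵢ - xⱼ)

L_0(1.6) = (1.6 - 1)/(-1 - 1) × (1.6 - 3)/(-1 - 3) × (1.6 - 5)/(-1 - 5) × (1.6 - 7)/(-1 - 7) = -0.040163
L_1(1.6) = (1.6 - (-1))/(1 - (-1)) × (1.6 - 3)/(1 - 3) × (1.6 - 5)/(1 - 5) × (1.6 - 7)/(1 - 7) = 0.696150
L_2(1.6) = (1.6 - (-1))/(3 - (-1)) × (1.6 - 1)/(3 - 1) × (1.6 - 5)/(3 - 5) × (1.6 - 7)/(3 - 7) = 0.447525
L_3(1.6) = (1.6 - (-1))/(5 - (-1)) × (1.6 - 1)/(5 - 1) × (1.6 - 3)/(5 - 3) × (1.6 - 7)/(5 - 7) = -0.122850
L_4(1.6) = (1.6 - (-1))/(7 - (-1)) × (1.6 - 1)/(7 - 1) × (1.6 - 3)/(7 - 3) × (1.6 - 5)/(7 - 5) = 0.019338

P(1.6) = 23×L_0(1.6) + 20×L_1(1.6) + 13×L_2(1.6) + 8×L_3(1.6) + 10×L_4(1.6)
P(1.6) = 18.027662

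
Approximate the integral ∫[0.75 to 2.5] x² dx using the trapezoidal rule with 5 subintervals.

f(x) = x²
a = 0.75, b = 2.5, n = 5
h = (b - a)/n = 0.350000

Trapezoidal rule: (h/2)[f(x₀) + 2f(x₁) + 2f(x₂) + ... + f(xₙ)]

x_0 = 0.7500, f(x_0) = 0.562500, coefficient = 1
x_1 = 1.1000, f(x_1) = 1.210000, coefficient = 2
x_2 = 1.4500, f(x_2) = 2.102500, coefficient = 2
x_3 = 1.8000, f(x_3) = 3.240000, coefficient = 2
x_4 = 2.1500, f(x_4) = 4.622500, coefficient = 2
x_5 = 2.5000, f(x_5) = 6.250000, coefficient = 1

I ≈ (0.350000/2) × 29.162500 = 5.103437
Exact value: 5.067708
Error: 0.035729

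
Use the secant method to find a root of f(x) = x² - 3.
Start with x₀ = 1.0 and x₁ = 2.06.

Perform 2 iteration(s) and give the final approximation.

f(x) = x² - 3
x₀ = 1.0, x₁ = 2.06

Secant formula: x_{n+1} = x_n - f(x_n)(x_n - x_{n-1})/(f(x_n) - f(x_{n-1}))

Iteration 1:
  f(1.000000) = -2.000000
  f(2.060000) = 1.243600
  x_2 = 2.060000 - 1.243600×(2.060000 - 1.000000)/(1.243600 - (-2.000000))
       = 1.653595
Iteration 2:
  f(2.060000) = 1.243600
  f(1.653595) = -0.265624
  x_3 = 1.653595 - (-0.265624)×(1.653595 - 2.060000)/(-0.265624 - 1.243600)
       = 1.725122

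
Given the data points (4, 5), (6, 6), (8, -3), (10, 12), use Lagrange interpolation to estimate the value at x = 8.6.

Lagrange interpolation formula:
P(x) = Σ yᵢ × Lᵢ(x)
where Lᵢ(x) = Π_{j≠i} (x - xⱼ)/(xᵢ - xⱼ)

L_0(8.6) = (8.6 - 6)/(4 - 6) × (8.6 - 8)/(4 - 8) × (8.6 - 10)/(4 - 10) = 0.045500
L_1(8.6) = (8.6 - 4)/(6 - 4) × (8.6 - 8)/(6 - 8) × (8.6 - 10)/(6 - 10) = -0.241500
L_2(8.6) = (8.6 - 4)/(8 - 4) × (8.6 - 6)/(8 - 6) × (8.6 - 10)/(8 - 10) = 1.046500
L_3(8.6) = (8.6 - 4)/(10 - 4) × (8.6 - 6)/(10 - 6) × (8.6 - 8)/(10 - 8) = 0.149500

P(8.6) = 5×L_0(8.6) + 6×L_1(8.6) + (-3)×L_2(8.6) + 12×L_3(8.6)
P(8.6) = -2.567000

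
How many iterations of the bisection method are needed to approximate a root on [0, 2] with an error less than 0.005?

We need (b-a)/2^n ≤ 0.005
(2 - 0)/2^n ≤ 0.005
2/2^n ≤ 0.005
2^n ≥ 400
n ≥ log₂(400) = 8.64
n ≥ 9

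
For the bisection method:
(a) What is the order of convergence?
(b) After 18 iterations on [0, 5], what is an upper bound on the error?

(a) Bisection has linear (order 1) convergence; the error is halved each step.

(b) Error bound = (b-a)/2^n = (5 - 0)/2^{18}
    = 5/2^{18}

(a) 1 (linear); (b) error ≤ 1.91e-05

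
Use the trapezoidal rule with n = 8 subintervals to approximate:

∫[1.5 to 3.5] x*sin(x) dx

f(x) = x*sin(x)
a = 1.5, b = 3.5, n = 8
h = (b - a)/n = 0.250000

Trapezoidal rule: (h/2)[f(x₀) + 2f(x₁) + 2f(x₂) + ... + f(xₙ)]

x_0 = 1.5000, f(x_0) = 1.496242, coefficient = 1
x_1 = 1.7500, f(x_1) = 1.721975, coefficient = 2
x_2 = 2.0000, f(x_2) = 1.818595, coefficient = 2
x_3 = 2.2500, f(x_3) = 1.750665, coefficient = 2
x_4 = 2.5000, f(x_4) = 1.496180, coefficient = 2
x_5 = 2.7500, f(x_5) = 1.049568, coefficient = 2
x_6 = 3.0000, f(x_6) = 0.423360, coefficient = 2
x_7 = 3.2500, f(x_7) = -0.351634, coefficient = 2
x_8 = 3.5000, f(x_8) = -1.227741, coefficient = 1

I ≈ (0.250000/2) × 16.085919 = 2.010740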